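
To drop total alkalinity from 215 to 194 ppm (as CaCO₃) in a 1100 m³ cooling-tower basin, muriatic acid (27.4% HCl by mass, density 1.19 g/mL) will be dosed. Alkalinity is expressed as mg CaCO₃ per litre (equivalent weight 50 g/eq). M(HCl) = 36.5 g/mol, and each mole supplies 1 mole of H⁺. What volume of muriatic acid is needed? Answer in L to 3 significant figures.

51.7 L

Volume: 1100 m³ = 1,100,000 L.
Alkalinity to neutralize: (215 − 194) = 21 mg/L as CaCO₃ × 1,100,000 L = 23,100 g as CaCO₃.
Equivalents of H⁺ required: 23,100 ÷ 50 g/eq = 462 eq = 462 mol HCl.
Mass of HCl: 462 × 36.5 = 16,860 g.
Mass of 27.4% solution: 16,860 / 0.274 = 61,540 g.
Volume: 61,540 g ÷ 1.19 g/mL = 51,720 mL.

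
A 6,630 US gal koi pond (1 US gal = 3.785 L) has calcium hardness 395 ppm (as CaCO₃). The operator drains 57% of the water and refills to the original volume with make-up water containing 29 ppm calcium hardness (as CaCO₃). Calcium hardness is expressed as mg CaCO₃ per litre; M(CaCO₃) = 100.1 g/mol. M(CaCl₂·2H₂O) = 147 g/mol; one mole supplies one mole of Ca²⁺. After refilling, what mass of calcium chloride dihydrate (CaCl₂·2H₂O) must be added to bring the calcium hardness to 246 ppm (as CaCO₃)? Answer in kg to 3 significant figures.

Volume: 6,630 US gal × 3.785 L/gal = 25,095 L.
After draining 57% and refilling: 395 × 0.43 + 29 × 0.57 = 186.38 ppm.
Deficit to target: 246 − 186.38 = 59.62 mg/L.
As CaCO₃: 59.62 mg/L × 25,095 L = 1496 g; ÷ 100.1 = 14.95 mol Ca²⁺.
Mass: 14.95 × 147 = 2197 g.

2.20 kg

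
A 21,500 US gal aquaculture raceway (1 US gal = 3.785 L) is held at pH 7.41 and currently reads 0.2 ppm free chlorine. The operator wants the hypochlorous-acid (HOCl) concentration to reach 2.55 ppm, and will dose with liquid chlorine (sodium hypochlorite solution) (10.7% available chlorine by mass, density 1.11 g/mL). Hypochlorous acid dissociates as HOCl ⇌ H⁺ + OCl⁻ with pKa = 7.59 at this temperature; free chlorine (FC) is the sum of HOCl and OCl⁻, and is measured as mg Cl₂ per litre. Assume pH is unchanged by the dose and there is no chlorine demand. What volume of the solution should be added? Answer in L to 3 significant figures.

Volume: 21,500 US gal × 3.785 L/gal = 81,378 L.
[OCl⁻]/[HOCl] = 10^(pH − pKa) = 10^(7.41 − 7.59) = 0.6607; fraction as HOCl = 1/(1 + 0.6607) = 0.6022.
Free chlorine required for 2.55 ppm HOCl: 2.55 / 0.6022 = 4.235 ppm.
FC to add: 4.235 − 0.2 = 4.035 mg/L as Cl₂.
Cl₂ equivalent: 4.035 mg/L × 81,378 L = 328.3 g.
Product at 10.7% available Cl: 328.3 / 0.107 = 3069 g.
Volume: 3069 g ÷ 1.11 g/mL = 2764 mL.

2.76 L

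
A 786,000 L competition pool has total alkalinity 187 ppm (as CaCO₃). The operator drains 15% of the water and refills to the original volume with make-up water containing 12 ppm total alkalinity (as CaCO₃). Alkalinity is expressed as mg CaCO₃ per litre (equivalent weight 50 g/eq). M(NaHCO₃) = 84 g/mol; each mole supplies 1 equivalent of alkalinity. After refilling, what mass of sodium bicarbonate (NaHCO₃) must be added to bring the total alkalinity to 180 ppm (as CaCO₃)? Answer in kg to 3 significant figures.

25.4 kg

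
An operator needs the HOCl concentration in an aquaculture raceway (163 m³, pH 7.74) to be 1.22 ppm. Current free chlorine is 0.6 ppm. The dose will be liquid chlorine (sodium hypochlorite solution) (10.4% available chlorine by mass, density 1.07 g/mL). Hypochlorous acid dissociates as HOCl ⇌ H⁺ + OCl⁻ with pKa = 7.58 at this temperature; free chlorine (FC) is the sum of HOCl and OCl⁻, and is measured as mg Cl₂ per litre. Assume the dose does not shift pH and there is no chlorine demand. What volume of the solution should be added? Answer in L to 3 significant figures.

3.49 L

Volume: 163 m³ = 163,000 L.
[OCl⁻]/[HOCl] = 10^(pH − pKa) = 10^(7.74 − 7.58) = 1.445; fraction as HOCl = 1/(1 + 1.445) = 0.4089.
Free chlorine required for 1.22 ppm HOCl: 1.22 / 0.4089 = 2.983 ppm.
FC to add: 2.983 − 0.6 = 2.383 mg/L as Cl₂.
Cl₂ equivalent: 2.383 mg/L × 163,000 L = 388.5 g.
Product at 10.4% available Cl: 388.5 / 0.104 = 3736 g.
Volume: 3736 g ÷ 1.07 g/mL = 3491 mL.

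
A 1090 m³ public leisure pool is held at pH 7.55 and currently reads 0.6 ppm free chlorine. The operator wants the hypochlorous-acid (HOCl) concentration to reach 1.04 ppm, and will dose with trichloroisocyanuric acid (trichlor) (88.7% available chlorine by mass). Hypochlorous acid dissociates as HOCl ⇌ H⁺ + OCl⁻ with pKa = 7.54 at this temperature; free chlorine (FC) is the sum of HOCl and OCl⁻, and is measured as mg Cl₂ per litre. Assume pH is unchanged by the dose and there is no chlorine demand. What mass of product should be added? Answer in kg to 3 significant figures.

Volume: 1090 m³ = 1,090,000 L.
[OCl⁻]/[HOCl] = 10^(pH − pKa) = 10^(7.55 − 7.54) = 1.023; fraction as HOCl = 1/(1 + 1.023) = 0.4942.
Free chlorine required for 1.04 ppm HOCl: 1.04 / 0.4942 = 2.104 ppm.
FC to add: 2.104 − 0.6 = 1.504 mg/L as Cl₂.
Cl₂ equivalent: 1.504 mg/L × 1,090,000 L = 1640 g.
Product at 88.7% available Cl: 1640 / 0.887 = 1848 g.

1.85 kg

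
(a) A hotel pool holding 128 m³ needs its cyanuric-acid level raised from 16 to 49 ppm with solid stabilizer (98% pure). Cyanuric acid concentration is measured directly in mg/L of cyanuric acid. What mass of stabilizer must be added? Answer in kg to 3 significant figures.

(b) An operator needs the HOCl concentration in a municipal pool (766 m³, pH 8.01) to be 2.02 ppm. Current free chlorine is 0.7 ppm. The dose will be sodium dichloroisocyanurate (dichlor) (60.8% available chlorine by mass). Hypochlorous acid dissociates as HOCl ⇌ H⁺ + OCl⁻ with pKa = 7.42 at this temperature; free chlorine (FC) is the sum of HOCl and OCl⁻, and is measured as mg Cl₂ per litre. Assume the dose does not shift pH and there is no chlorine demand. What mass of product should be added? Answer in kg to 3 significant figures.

(a) 4.31 kg; (b) 11.6 kg

(a) Volume: 128 m³ = 128,000 L.
(a) CYA to add: (49 − 16) = 33 mg/L × 128,000 L = 4224 g cyanuric acid.
(a) At 98% purity: 4224 / 0.98 = 4310 g product.

(b) Volume: 766 m³ = 766,000 L.
(b) [OCl⁻]/[HOCl] = 10^(pH − pKa) = 10^(8.01 − 7.42) = 3.89; fraction as HOCl = 1/(1 + 3.89) = 0.2045.
(b) Free chlorine required for 2.02 ppm HOCl: 2.02 / 0.2045 = 9.879 ppm.
(b) FC to add: 9.879 − 0.7 = 9.179 mg/L as Cl₂.
(b) Cl₂ equivalent: 9.179 mg/L × 766,000 L = 7031 g.
(b) Product at 60.8% available Cl: 7031 / 0.608 = 11,560 g.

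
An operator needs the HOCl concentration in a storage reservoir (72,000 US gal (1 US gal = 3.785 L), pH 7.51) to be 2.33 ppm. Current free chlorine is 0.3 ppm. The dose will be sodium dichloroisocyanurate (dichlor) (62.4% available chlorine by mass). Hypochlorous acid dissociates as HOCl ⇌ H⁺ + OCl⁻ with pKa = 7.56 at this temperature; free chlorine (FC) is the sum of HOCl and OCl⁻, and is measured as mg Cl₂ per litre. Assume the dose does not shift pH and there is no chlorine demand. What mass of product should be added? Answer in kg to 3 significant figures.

Volume: 72,000 US gal × 3.785 L/gal = 272,520 L.
[OCl⁻]/[HOCl] = 10^(pH − pKa) = 10^(7.51 − 7.56) = 0.8913; fraction as HOCl = 1/(1 + 0.8913) = 0.5288.
Free chlorine required for 2.33 ppm HOCl: 2.33 / 0.5288 = 4.407 ppm.
FC to add: 4.407 − 0.3 = 4.107 mg/L as Cl₂.
Cl₂ equivalent: 4.107 mg/L × 272,520 L = 1119 g.
Product at 62.4% available Cl: 1119 / 0.624 = 1793 g.

1.79 kg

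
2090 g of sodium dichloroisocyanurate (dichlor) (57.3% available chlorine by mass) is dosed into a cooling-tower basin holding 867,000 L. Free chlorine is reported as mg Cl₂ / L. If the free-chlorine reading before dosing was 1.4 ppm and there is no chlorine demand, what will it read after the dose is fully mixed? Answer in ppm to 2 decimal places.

2.78 ppm

Available chlorine delivered: 2090 g × 0.573 = 1198 g as Cl₂.
Concentration rise: 1198 g / 867,000 L = 1.381 mg/L = 1.38 ppm.
Final FC: 1.4 + 1.38 = 2.78 ppm.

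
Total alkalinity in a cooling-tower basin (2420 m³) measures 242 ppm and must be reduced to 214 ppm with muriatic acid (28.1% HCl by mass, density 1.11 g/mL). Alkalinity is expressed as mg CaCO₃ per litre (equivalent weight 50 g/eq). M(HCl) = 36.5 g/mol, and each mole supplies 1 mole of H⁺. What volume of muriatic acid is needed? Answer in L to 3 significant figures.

Volume: 2420 m³ = 2,420,000 L.
Alkalinity to neutralize: (242 − 214) = 28 mg/L as CaCO₃ × 2,420,000 L = 67,760 g as CaCO₃.
Equivalents of H⁺ required: 67,760 ÷ 50 g/eq = 1355 eq = 1355 mol HCl.
Mass of HCl: 1355 × 36.5 = 49,460 g.
Mass of 28.1% solution: 49,460 / 0.281 = 176,000 g.
Volume: 176,000 g ÷ 1.11 g/mL = 158,600 mL.

159 L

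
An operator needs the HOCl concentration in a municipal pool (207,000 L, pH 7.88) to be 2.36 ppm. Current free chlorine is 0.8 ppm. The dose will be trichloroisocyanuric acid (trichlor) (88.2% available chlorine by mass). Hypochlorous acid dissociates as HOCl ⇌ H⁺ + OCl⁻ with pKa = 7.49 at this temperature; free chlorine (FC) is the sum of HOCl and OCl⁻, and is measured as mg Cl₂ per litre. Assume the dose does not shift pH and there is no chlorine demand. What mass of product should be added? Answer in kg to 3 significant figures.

1.73 kg

[OCl⁻]/[HOCl] = 10^(pH − pKa) = 10^(7.88 − 7.49) = 2.455; fraction as HOCl = 1/(1 + 2.455) = 0.2895.
Free chlorine required for 2.36 ppm HOCl: 2.36 / 0.2895 = 8.153 ppm.
FC to add: 8.153 − 0.8 = 7.353 mg/L as Cl₂.
Cl₂ equivalent: 7.353 mg/L × 207,000 L = 1522 g.
Product at 88.2% available Cl: 1522 / 0.882 = 1726 g.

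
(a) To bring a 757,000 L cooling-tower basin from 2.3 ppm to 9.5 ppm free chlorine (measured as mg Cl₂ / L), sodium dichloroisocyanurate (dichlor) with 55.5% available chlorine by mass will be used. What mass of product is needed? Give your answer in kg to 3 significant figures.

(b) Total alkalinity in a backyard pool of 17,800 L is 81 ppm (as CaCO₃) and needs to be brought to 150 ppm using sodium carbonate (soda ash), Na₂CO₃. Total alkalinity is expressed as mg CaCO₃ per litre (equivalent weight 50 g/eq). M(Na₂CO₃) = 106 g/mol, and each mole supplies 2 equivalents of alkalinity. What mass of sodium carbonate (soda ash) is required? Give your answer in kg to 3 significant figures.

(a) 9.82 kg; (b) 1.30 kg

(a) Chlorine deficit: 9.5 − 2.3 = 7.2 ppm = 7.2 mg/L as Cl₂.
(a) Cl₂ equivalent needed: 7.2 mg/L × 757,000 L = 5,450,000 mg = 5450 g.
(a) Product at 55.5% available chlorine: 5450 / 0.555 = 9821 g.

(b) Alkalinity to add: (150 − 81) = 69 mg/L as CaCO₃ × 17,800 L = 1228 g as CaCO₃.
(b) Equivalents: 1228 g ÷ 50 g/eq = 24.56 eq.
(b) Each mole of Na₂CO₃ supplies 2 eq, so 24.56 / 2 = 12.28 mol.
(b) Mass: 12.28 mol × 106 g/mol = 1302 g.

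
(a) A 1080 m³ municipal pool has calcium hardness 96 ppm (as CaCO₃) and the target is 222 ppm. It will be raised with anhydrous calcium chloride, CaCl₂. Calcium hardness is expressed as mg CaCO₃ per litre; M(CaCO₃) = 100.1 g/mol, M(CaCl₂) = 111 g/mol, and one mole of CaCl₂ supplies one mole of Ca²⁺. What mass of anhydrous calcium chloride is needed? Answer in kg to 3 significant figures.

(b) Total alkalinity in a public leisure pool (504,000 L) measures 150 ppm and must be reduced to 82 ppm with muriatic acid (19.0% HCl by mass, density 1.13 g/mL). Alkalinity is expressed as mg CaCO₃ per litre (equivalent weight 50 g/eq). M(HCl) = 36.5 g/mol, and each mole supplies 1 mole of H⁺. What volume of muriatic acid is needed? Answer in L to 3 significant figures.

(a) 151 kg; (b) 117 L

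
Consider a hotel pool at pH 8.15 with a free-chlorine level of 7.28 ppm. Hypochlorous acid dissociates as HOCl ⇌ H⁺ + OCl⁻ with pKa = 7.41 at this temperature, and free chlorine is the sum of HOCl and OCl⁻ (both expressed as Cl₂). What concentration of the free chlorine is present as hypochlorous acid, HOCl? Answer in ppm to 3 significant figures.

[OCl⁻]/[HOCl] = 10^(pH − pKa) = 10^(8.15 − 7.41) = 10^0.74 = 5.495.
Fraction as HOCl = 1 / (1 + 5.495) = 0.154.
HOCl = 0.154 × 7.28 ppm = 1.121 ppm.

1.12 ppm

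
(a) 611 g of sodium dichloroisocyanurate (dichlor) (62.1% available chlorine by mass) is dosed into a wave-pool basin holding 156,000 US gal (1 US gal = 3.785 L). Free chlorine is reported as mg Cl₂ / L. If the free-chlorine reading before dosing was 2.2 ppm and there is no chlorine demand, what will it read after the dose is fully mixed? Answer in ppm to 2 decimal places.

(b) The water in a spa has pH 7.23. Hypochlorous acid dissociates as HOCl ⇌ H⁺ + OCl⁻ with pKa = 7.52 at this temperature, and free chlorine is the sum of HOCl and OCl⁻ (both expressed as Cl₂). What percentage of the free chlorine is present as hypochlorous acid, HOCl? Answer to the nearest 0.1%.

(a) 2.84 ppm; (b) 66.1%

(a) Volume: 156,000 US gal × 3.785 L/gal = 590,460 L.
(a) Available chlorine delivered: 611 g × 0.621 = 379.4 g as Cl₂.
(a) Concentration rise: 379.4 g / 590,460 L = 0.6426 mg/L = 0.64 ppm.
(a) Final FC: 2.2 + 0.64 = 2.84 ppm.

(b) [OCl⁻]/[HOCl] = 10^(pH − pKa) = 10^(7.23 − 7.52) = 10^-0.29 = 0.5129.
(b) Fraction as HOCl = 1 / (1 + 0.5129) = 0.661.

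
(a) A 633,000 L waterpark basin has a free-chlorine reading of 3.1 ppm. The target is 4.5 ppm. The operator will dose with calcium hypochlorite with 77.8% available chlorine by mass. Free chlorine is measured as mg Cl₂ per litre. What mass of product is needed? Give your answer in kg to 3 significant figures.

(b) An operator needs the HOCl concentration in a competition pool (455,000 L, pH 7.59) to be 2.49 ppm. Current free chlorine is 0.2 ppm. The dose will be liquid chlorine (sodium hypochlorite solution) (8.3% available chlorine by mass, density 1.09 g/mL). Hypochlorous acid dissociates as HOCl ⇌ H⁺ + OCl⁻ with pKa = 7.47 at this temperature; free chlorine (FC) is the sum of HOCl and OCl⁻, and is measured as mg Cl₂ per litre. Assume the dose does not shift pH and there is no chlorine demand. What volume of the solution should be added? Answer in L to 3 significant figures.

(a) Chlorine deficit: 4.5 − 3.1 = 1.4 ppm = 1.4 mg/L as Cl₂.
(a) Cl₂ equivalent needed: 1.4 mg/L × 633,000 L = 886,200 mg = 886.2 g.
(a) Product at 77.8% available chlorine: 886.2 / 0.778 = 1139 g.

(b) [OCl⁻]/[HOCl] = 10^(pH − pKa) = 10^(7.59 − 7.47) = 1.318; fraction as HOCl = 1/(1 + 1.318) = 0.4314.
(b) Free chlorine required for 2.49 ppm HOCl: 2.49 / 0.4314 = 5.772 ppm.
(b) FC to add: 5.772 − 0.2 = 5.572 mg/L as Cl₂.
(b) Cl₂ equivalent: 5.572 mg/L × 455,000 L = 2535 g.
(b) Product at 8.3% available Cl: 2535 / 0.083 = 30,550 g.
(b) Volume: 30,550 g ÷ 1.09 g/mL = 28,030 mL.

(a) 1.14 kg; (b) 28.0 L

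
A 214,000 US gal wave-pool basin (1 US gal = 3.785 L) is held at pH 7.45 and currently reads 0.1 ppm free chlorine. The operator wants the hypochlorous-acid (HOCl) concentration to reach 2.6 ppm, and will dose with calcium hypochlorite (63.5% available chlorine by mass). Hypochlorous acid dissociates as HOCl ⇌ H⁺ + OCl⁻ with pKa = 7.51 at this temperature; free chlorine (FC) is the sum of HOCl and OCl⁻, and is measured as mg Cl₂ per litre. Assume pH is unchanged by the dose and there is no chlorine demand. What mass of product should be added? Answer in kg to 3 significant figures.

Volume: 214,000 US gal × 3.785 L/gal = 809,990 L.
[OCl⁻]/[HOCl] = 10^(pH − pKa) = 10^(7.45 − 7.51) = 0.871; fraction as HOCl = 1/(1 + 0.871) = 0.5345.
Free chlorine required for 2.6 ppm HOCl: 2.6 / 0.5345 = 4.865 ppm.
FC to add: 4.865 − 0.1 = 4.765 mg/L as Cl₂.
Cl₂ equivalent: 4.765 mg/L × 809,990 L = 3859 g.
Product at 63.5% available Cl: 3859 / 0.635 = 6077 g.

6.08 kg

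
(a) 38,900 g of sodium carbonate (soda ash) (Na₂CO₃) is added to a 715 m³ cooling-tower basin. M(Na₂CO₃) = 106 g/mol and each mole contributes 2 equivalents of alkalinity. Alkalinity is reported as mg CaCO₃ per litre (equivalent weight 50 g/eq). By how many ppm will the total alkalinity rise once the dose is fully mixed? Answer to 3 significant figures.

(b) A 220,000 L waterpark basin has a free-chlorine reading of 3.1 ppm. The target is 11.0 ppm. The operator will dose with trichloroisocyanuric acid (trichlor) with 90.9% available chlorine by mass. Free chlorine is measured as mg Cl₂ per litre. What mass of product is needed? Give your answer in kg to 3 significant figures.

(a) 51.3 ppm; (b) 1.91 kg

(a) Volume: 715 m³ = 715,000 L.
(a) Moles of Na₂CO₃: 38,900 g ÷ 106 g/mol = 367 mol → 734 eq of alkalinity.
(a) As CaCO₃: 734 eq × 50 g/eq = 36,700 g.
(a) Rise: 36,700 g / 715,000 L × 1000 = 51.33 mg/L.

(b) Chlorine deficit: 11.0 − 3.1 = 7.9 ppm = 7.9 mg/L as Cl₂.
(b) Cl₂ equivalent needed: 7.9 mg/L × 220,000 L = 1,738,000 mg = 1738 g.
(b) Product at 90.9% available chlorine: 1738 / 0.909 = 1912 g.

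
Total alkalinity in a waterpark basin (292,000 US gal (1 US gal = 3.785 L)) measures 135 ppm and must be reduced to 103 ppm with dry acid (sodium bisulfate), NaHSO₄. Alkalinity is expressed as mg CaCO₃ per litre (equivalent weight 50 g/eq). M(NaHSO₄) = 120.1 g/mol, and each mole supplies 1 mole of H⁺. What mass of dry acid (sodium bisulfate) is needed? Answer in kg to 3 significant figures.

85.0 kg

Volume: 292,000 US gal × 3.785 L/gal = 1,105,220 L.
Alkalinity to neutralize: (135 − 103) = 32 mg/L as CaCO₃ × 1,105,220 L = 35,370 g as CaCO₃.
Equivalents of H⁺ required: 35,370 ÷ 50 g/eq = 707.3 eq = 707.3 mol NaHSO₄.
Mass of NaHSO₄: 707.3 × 120.1 = 84,950 g.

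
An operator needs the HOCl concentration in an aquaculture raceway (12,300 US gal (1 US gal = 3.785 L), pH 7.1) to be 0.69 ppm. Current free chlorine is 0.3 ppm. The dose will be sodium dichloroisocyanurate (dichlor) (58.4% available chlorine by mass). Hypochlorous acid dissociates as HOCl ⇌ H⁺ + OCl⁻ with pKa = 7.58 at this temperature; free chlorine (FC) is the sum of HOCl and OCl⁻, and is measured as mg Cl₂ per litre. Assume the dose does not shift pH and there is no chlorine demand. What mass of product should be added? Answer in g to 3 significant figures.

Volume: 12,300 US gal × 3.785 L/gal = 46,556 L.
[OCl⁻]/[HOCl] = 10^(pH − pKa) = 10^(7.1 − 7.58) = 0.3311; fraction as HOCl = 1/(1 + 0.3311) = 0.7512.
Free chlorine required for 0.69 ppm HOCl: 0.69 / 0.7512 = 0.9185 ppm.
FC to add: 0.9185 − 0.3 = 0.6185 mg/L as Cl₂.
Cl₂ equivalent: 0.6185 mg/L × 46,556 L = 28.79 g.
Product at 58.4% available Cl: 28.79 / 0.584 = 49.3 g.

49.3 g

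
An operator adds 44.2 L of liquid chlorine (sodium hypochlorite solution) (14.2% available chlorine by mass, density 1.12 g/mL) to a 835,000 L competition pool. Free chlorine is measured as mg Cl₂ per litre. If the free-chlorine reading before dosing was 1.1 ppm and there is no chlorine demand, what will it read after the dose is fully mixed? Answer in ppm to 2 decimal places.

Mass of solution: 44.2 L × 1000 mL/L × 1.12 g/mL = 49,500 g.
Available chlorine delivered: 49,500 g × 0.142 = 7030 g as Cl₂.
Concentration rise: 7030 g / 835,000 L = 8.419 mg/L = 8.42 ppm.
Final FC: 1.1 + 8.42 = 9.52 ppm.

9.52 ppm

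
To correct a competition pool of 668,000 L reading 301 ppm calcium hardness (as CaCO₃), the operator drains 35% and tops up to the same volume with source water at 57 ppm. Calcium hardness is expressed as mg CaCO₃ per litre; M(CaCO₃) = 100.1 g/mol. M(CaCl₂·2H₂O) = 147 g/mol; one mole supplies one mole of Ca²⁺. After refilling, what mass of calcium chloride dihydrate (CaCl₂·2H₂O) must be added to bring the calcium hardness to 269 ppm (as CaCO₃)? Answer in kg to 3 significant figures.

52.4 kg

After draining 35% and refilling: 301 × 0.65 + 57 × 0.35 = 215.6 ppm.
Deficit to target: 269 − 215.6 = 53.4 mg/L.
As CaCO₃: 53.4 mg/L × 668,000 L = 35,670 g; ÷ 100.1 = 356.4 mol Ca²⁺.
Mass: 356.4 × 147 = 52,380 g.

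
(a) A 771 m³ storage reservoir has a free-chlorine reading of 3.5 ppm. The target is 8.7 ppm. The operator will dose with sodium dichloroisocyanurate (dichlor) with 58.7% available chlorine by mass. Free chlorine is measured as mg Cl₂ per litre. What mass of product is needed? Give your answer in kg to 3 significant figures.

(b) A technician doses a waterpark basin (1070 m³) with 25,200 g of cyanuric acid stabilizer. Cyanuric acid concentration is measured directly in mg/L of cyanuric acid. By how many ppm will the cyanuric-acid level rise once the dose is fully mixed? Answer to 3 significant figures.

(a) 6.83 kg; (b) 23.6 ppm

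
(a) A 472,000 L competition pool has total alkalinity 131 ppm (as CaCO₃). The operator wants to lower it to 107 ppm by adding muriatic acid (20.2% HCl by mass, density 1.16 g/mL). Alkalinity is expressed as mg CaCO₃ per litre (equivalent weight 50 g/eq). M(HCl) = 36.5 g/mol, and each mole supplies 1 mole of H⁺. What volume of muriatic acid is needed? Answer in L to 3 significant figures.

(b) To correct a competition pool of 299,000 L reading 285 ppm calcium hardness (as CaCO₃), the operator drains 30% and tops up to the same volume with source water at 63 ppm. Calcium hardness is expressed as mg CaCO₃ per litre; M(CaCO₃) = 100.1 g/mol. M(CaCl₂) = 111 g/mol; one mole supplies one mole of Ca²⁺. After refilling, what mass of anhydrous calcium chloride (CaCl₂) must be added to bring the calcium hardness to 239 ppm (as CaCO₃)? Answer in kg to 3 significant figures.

(a) Alkalinity to neutralize: (131 − 107) = 24 mg/L as CaCO₃ × 472,000 L = 11,330 g as CaCO₃.
(a) Equivalents of H⁺ required: 11,330 ÷ 50 g/eq = 226.6 eq = 226.6 mol HCl.
(a) Mass of HCl: 226.6 × 36.5 = 8269 g.
(a) Mass of 20.2% solution: 8269 / 0.202 = 40,940 g.
(a) Volume: 40,940 g ÷ 1.16 g/mL = 35,290 mL.

(b) After draining 30% and refilling: 285 × 0.70 + 63 × 0.30 = 218.4 ppm.
(b) Deficit to target: 239 − 218.4 = 20.6 mg/L.
(b) As CaCO₃: 20.6 mg/L × 299,000 L = 6159 g; ÷ 100.1 = 61.53 mol Ca²⁺.
(b) Mass: 61.53 × 111 = 6830 g.

(a) 35.3 L; (b) 6.83 kg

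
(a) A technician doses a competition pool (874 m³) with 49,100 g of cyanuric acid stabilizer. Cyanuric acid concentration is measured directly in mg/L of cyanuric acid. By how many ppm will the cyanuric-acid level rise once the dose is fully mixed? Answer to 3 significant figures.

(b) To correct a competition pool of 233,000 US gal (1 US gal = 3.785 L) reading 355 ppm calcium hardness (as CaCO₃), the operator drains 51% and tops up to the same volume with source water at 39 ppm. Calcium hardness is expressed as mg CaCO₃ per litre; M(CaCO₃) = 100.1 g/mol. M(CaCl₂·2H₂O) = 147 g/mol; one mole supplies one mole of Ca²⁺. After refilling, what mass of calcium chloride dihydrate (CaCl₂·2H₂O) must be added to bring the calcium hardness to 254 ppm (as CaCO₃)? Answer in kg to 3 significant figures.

(a) 56.2 ppm; (b) 77.9 kg

(a) Volume: 874 m³ = 874,000 L.
(a) Rise: 49,100 g / 874,000 L × 1000 = 56.18 mg/L.

(b) Volume: 233,000 US gal × 3.785 L/gal = 881,905 L.
(b) After draining 51% and refilling: 355 × 0.49 + 39 × 0.51 = 193.84 ppm.
(b) Deficit to target: 254 − 193.84 = 60.16 mg/L.
(b) As CaCO₃: 60.16 mg/L × 881,905 L = 53,060 g; ÷ 100.1 = 530 mol Ca²⁺.
(b) Mass: 530 × 147 = 77,910 g.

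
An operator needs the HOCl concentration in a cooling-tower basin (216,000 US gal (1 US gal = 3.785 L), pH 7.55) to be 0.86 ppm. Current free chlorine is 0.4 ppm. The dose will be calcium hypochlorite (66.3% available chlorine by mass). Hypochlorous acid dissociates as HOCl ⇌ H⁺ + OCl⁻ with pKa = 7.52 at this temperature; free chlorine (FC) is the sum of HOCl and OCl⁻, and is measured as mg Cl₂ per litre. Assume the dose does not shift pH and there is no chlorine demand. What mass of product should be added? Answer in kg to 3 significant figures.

1.70 kg

Volume: 216,000 US gal × 3.785 L/gal = 817,560 L.
[OCl⁻]/[HOCl] = 10^(pH − pKa) = 10^(7.55 − 7.52) = 1.072; fraction as HOCl = 1/(1 + 1.072) = 0.4827.
Free chlorine required for 0.86 ppm HOCl: 0.86 / 0.4827 = 1.782 ppm.
FC to add: 1.782 − 0.4 = 1.382 mg/L as Cl₂.
Cl₂ equivalent: 1.382 mg/L × 817,560 L = 1129 g.
Product at 66.3% available Cl: 1129 / 0.663 = 1704 g.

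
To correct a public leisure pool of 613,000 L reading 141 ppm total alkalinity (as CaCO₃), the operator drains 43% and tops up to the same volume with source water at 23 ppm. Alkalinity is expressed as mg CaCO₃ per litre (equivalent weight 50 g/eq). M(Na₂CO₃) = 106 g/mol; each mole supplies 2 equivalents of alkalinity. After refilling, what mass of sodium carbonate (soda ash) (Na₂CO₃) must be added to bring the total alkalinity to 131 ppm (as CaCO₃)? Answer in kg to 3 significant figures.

26.5 kg

After draining 43% and refilling: 141 × 0.57 + 23 × 0.43 = 90.26 ppm.
Deficit to target: 131 − 90.26 = 40.74 mg/L.
As CaCO₃: 40.74 mg/L × 613,000 L = 24,970 g; ÷ 50 g/eq ÷ 2 = 249.7 mol Na₂CO₃.
Mass: 249.7 × 106 = 26,470 g.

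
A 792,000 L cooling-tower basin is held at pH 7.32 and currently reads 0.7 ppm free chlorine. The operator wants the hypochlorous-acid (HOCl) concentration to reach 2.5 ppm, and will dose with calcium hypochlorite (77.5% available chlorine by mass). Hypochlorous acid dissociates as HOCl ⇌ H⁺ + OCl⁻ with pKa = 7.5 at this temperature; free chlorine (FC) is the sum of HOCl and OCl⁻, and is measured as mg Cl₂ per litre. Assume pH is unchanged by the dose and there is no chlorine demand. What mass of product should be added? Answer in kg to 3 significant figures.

3.53 kg

[OCl⁻]/[HOCl] = 10^(pH − pKa) = 10^(7.32 − 7.5) = 0.6607; fraction as HOCl = 1/(1 + 0.6607) = 0.6022.
Free chlorine required for 2.5 ppm HOCl: 2.5 / 0.6022 = 4.152 ppm.
FC to add: 4.152 − 0.7 = 3.452 mg/L as Cl₂.
Cl₂ equivalent: 3.452 mg/L × 792,000 L = 2734 g.
Product at 77.5% available Cl: 2734 / 0.775 = 3527 g.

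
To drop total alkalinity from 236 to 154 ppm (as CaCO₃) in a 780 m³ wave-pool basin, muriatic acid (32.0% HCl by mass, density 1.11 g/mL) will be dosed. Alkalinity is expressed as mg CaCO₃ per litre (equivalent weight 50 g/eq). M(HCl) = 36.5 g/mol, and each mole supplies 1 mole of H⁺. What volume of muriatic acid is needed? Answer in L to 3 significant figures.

131 L

Volume: 780 m³ = 780,000 L.
Alkalinity to neutralize: (236 − 154) = 82 mg/L as CaCO₃ × 780,000 L = 63,960 g as CaCO₃.
Equivalents of H⁺ required: 63,960 ÷ 50 g/eq = 1279 eq = 1279 mol HCl.
Mass of HCl: 1279 × 36.5 = 46,690 g.
Mass of 32.0% solution: 46,690 / 0.32 = 145,900 g.
Volume: 145,900 g ÷ 1.11 g/mL = 131,400 mL.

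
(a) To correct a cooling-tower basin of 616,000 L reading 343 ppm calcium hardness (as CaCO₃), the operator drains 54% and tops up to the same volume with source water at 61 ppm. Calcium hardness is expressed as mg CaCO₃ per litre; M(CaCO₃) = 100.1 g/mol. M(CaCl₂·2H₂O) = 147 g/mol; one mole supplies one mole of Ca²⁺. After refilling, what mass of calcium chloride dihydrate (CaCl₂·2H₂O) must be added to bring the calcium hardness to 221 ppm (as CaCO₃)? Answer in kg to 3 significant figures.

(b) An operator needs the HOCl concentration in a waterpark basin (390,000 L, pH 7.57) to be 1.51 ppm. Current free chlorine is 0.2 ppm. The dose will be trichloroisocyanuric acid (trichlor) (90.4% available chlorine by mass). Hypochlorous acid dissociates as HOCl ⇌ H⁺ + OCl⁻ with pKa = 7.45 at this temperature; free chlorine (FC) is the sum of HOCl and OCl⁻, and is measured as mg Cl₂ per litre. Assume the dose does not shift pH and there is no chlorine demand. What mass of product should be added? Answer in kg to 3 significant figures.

(a) After draining 54% and refilling: 343 × 0.46 + 61 × 0.54 = 190.72 ppm.
(a) Deficit to target: 221 − 190.72 = 30.28 mg/L.
(a) As CaCO₃: 30.28 mg/L × 616,000 L = 18,650 g; ÷ 100.1 = 186.3 mol Ca²⁺.
(a) Mass: 186.3 × 147 = 27,390 g.

(b) [OCl⁻]/[HOCl] = 10^(pH − pKa) = 10^(7.57 − 7.45) = 1.318; fraction as HOCl = 1/(1 + 1.318) = 0.4314.
(b) Free chlorine required for 1.51 ppm HOCl: 1.51 / 0.4314 = 3.501 ppm.
(b) FC to add: 3.501 − 0.2 = 3.301 mg/L as Cl₂.
(b) Cl₂ equivalent: 3.301 mg/L × 390,000 L = 1287 g.
(b) Product at 90.4% available Cl: 1287 / 0.904 = 1424 g.

(a) 27.4 kg; (b) 1.42 kg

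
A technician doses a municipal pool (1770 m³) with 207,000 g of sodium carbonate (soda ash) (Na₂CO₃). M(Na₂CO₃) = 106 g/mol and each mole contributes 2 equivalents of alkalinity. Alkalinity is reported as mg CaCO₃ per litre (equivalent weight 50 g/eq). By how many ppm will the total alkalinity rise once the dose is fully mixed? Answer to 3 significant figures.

Volume: 1770 m³ = 1,770,000 L.
Moles of Na₂CO₃: 207,000 g ÷ 106 g/mol = 1953 mol → 3906 eq of alkalinity.
As CaCO₃: 3906 eq × 50 g/eq = 195,300 g.
Rise: 195,300 g / 1,770,000 L × 1000 = 110.3 mg/L.

110 ppm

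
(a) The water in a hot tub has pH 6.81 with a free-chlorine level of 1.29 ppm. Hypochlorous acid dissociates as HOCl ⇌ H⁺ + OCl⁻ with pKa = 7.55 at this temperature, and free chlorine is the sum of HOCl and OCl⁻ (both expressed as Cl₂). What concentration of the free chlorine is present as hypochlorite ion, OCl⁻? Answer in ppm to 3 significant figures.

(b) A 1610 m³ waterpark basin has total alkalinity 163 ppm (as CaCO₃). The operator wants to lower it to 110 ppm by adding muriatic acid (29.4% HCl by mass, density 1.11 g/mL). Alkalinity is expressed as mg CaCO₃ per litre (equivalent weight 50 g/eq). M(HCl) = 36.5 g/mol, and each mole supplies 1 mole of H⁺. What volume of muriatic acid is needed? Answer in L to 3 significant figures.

(a) 0.199 ppm; (b) 191 L

(a) [OCl⁻]/[HOCl] = 10^(pH − pKa) = 10^(6.81 − 7.55) = 10^-0.74 = 0.182.
(a) Fraction as HOCl = 1 / (1 + 0.182) = 0.846.
(a) OCl⁻ = (1 − 0.846) × 1.29 ppm = 0.1986 ppm.

(b) Volume: 1610 m³ = 1,610,000 L.
(b) Alkalinity to neutralize: (163 − 110) = 53 mg/L as CaCO₃ × 1,610,000 L = 85,330 g as CaCO₃.
(b) Equivalents of H⁺ required: 85,330 ÷ 50 g/eq = 1707 eq = 1707 mol HCl.
(b) Mass of HCl: 1707 × 36.5 = 62,290 g.
(b) Mass of 29.4% solution: 62,290 / 0.294 = 211,900 g.
(b) Volume: 211,900 g ÷ 1.11 g/mL = 190,900 mL.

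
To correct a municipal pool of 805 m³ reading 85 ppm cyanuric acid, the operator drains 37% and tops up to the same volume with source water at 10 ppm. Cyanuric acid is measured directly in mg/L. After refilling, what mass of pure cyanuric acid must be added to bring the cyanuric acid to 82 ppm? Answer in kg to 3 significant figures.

Volume: 805 m³ = 805,000 L.
After draining 37% and refilling: 85 × 0.63 + 10 × 0.37 = 57.25 ppm.
Deficit to target: 82 − 57.25 = 24.75 mg/L.
Mass: 24.75 mg/L × 805,000 L = 19,920 g cyanuric acid.

19.9 kg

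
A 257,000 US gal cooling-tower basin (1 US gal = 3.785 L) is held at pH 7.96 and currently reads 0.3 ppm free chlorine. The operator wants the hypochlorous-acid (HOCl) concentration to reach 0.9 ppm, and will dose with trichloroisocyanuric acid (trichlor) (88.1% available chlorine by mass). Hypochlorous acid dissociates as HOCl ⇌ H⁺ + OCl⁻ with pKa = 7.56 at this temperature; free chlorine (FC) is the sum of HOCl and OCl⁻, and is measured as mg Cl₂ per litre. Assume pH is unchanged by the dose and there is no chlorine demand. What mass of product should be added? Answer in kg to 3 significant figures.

3.16 kg

Volume: 257,000 US gal × 3.785 L/gal = 972,745 L.
[OCl⁻]/[HOCl] = 10^(pH − pKa) = 10^(7.96 − 7.56) = 2.512; fraction as HOCl = 1/(1 + 2.512) = 0.2847.
Free chlorine required for 0.9 ppm HOCl: 0.9 / 0.2847 = 3.161 ppm.
FC to add: 3.161 − 0.3 = 2.861 mg/L as Cl₂.
Cl₂ equivalent: 2.861 mg/L × 972,745 L = 2783 g.
Product at 88.1% available Cl: 2783 / 0.881 = 3159 g.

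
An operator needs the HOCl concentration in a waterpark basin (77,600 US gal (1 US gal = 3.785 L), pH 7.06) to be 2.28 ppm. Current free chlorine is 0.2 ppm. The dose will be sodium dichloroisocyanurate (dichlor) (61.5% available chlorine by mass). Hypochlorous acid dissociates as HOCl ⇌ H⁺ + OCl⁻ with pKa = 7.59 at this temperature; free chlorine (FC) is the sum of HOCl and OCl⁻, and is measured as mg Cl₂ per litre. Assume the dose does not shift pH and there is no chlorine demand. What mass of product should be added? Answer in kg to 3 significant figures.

1.31 kg

Volume: 77,600 US gal × 3.785 L/gal = 293,716 L.
[OCl⁻]/[HOCl] = 10^(pH − pKa) = 10^(7.06 − 7.59) = 0.2951; fraction as HOCl = 1/(1 + 0.2951) = 0.7721.
Free chlorine required for 2.28 ppm HOCl: 2.28 / 0.7721 = 2.953 ppm.
FC to add: 2.953 − 0.2 = 2.753 mg/L as Cl₂.
Cl₂ equivalent: 2.753 mg/L × 293,716 L = 808.6 g.
Product at 61.5% available Cl: 808.6 / 0.615 = 1315 g.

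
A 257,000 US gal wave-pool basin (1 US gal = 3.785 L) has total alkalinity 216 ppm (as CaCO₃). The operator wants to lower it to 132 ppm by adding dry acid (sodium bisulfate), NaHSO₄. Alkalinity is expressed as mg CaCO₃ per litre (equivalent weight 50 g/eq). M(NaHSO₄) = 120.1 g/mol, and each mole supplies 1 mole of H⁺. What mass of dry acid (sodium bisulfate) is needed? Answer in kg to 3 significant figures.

196 kg

Volume: 257,000 US gal × 3.785 L/gal = 972,745 L.
Alkalinity to neutralize: (216 − 132) = 84 mg/L as CaCO₃ × 972,745 L = 81,710 g as CaCO₃.
Equivalents of H⁺ required: 81,710 ÷ 50 g/eq = 1634 eq = 1634 mol NaHSO₄.
Mass of NaHSO₄: 1634 × 120.1 = 196,300 g.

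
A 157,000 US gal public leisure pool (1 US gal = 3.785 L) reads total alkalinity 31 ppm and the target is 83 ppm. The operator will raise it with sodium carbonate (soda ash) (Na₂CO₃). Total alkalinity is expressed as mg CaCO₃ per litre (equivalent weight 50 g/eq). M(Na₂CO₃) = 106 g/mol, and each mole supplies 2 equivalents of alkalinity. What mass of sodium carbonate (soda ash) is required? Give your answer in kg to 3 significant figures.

Volume: 157,000 US gal × 3.785 L/gal = 594,245 L.
Alkalinity to add: (83 − 31) = 52 mg/L as CaCO₃ × 594,245 L = 30,900 g as CaCO₃.
Equivalents: 30,900 g ÷ 50 g/eq = 618 eq.
Each mole of Na₂CO₃ supplies 2 eq, so 618 / 2 = 309 mol.
Mass: 309 mol × 106 g/mol = 32,750 g.

32.8 kg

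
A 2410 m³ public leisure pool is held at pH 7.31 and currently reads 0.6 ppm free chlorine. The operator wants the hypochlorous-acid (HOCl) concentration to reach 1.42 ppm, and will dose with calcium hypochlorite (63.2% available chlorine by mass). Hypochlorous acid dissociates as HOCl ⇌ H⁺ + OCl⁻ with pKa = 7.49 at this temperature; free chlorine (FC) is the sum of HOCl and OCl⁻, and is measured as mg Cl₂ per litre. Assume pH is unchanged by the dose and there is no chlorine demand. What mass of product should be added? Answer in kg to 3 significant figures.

Volume: 2410 m³ = 2,410,000 L.
[OCl⁻]/[HOCl] = 10^(pH − pKa) = 10^(7.31 − 7.49) = 0.6607; fraction as HOCl = 1/(1 + 0.6607) = 0.6022.
Free chlorine required for 1.42 ppm HOCl: 1.42 / 0.6022 = 2.358 ppm.
FC to add: 2.358 − 0.6 = 1.758 mg/L as Cl₂.
Cl₂ equivalent: 1.758 mg/L × 2,410,000 L = 4237 g.
Product at 63.2% available Cl: 4237 / 0.632 = 6704 g.

6.70 kg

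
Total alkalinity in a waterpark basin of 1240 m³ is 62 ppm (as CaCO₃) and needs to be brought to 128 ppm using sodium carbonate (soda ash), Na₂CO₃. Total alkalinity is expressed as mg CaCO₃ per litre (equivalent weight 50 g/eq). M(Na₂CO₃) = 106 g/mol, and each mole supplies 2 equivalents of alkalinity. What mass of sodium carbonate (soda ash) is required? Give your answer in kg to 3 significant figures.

Volume: 1240 m³ = 1,240,000 L.
Alkalinity to add: (128 − 62) = 66 mg/L as CaCO₃ × 1,240,000 L = 81,840 g as CaCO₃.
Equivalents: 81,840 g ÷ 50 g/eq = 1637 eq.
Each mole of Na₂CO₃ supplies 2 eq, so 1637 / 2 = 818.4 mol.
Mass: 818.4 mol × 106 g/mol = 86,750 g.

86.8 kg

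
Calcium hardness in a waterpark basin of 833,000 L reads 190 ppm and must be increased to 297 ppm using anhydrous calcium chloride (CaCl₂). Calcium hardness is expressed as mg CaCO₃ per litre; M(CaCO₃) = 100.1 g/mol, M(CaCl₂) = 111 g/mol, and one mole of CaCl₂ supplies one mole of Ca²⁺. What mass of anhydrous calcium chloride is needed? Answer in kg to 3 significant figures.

98.8 kg

Hardness to add: (297 − 190) = 107 mg/L as CaCO₃ × 833,000 L = 89,130 g as CaCO₃.
Moles of Ca²⁺ (1 mol Ca²⁺ ≡ 1 mol CaCO₃): 89,130 / 100.1 g/mol = 890.4 mol.
Mass of CaCl₂: 890.4 × 111 = 98,840 g.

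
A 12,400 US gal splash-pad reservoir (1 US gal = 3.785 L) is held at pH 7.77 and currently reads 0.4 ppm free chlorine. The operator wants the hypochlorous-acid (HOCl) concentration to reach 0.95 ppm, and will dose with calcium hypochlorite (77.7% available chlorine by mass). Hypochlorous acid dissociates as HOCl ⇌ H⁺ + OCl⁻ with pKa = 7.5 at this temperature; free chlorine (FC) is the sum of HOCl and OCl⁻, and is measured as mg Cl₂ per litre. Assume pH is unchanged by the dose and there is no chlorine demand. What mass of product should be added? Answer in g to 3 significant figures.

Volume: 12,400 US gal × 3.785 L/gal = 46,934 L.
[OCl⁻]/[HOCl] = 10^(pH − pKa) = 10^(7.77 − 7.5) = 1.862; fraction as HOCl = 1/(1 + 1.862) = 0.3494.
Free chlorine required for 0.95 ppm HOCl: 0.95 / 0.3494 = 2.719 ppm.
FC to add: 2.719 − 0.4 = 2.319 mg/L as Cl₂.
Cl₂ equivalent: 2.319 mg/L × 46,934 L = 108.8 g.
Product at 77.7% available Cl: 108.8 / 0.777 = 140.1 g.

140 g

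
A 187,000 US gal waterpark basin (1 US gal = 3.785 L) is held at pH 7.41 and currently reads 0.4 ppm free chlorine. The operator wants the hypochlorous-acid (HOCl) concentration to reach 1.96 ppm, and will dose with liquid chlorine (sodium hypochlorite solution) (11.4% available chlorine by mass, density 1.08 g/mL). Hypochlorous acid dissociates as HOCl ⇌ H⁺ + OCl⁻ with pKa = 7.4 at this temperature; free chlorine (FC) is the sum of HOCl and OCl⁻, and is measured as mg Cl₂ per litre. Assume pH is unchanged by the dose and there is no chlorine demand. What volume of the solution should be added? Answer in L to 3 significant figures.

Volume: 187,000 US gal × 3.785 L/gal = 707,795 L.
[OCl⁻]/[HOCl] = 10^(pH − pKa) = 10^(7.41 − 7.4) = 1.023; fraction as HOCl = 1/(1 + 1.023) = 0.4942.
Free chlorine required for 1.96 ppm HOCl: 1.96 / 0.4942 = 3.966 ppm.
FC to add: 3.966 − 0.4 = 3.566 mg/L as Cl₂.
Cl₂ equivalent: 3.566 mg/L × 707,795 L = 2524 g.
Product at 11.4% available Cl: 2524 / 0.114 = 22,140 g.
Volume: 22,140 g ÷ 1.08 g/mL = 20,500 mL.

20.5 L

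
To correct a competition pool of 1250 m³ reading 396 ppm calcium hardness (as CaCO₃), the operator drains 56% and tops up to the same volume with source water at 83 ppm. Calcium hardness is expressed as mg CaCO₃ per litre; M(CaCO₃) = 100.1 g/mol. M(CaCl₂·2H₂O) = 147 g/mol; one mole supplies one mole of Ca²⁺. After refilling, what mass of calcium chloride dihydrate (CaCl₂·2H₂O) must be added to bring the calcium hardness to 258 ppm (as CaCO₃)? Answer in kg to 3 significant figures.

Volume: 1250 m³ = 1,250,000 L.
After draining 56% and refilling: 396 × 0.44 + 83 × 0.56 = 220.72 ppm.
Deficit to target: 258 − 220.72 = 37.28 mg/L.
As CaCO₃: 37.28 mg/L × 1,250,000 L = 46,600 g; ÷ 100.1 = 465.5 mol Ca²⁺.
Mass: 465.5 × 147 = 68,430 g.

68.4 kg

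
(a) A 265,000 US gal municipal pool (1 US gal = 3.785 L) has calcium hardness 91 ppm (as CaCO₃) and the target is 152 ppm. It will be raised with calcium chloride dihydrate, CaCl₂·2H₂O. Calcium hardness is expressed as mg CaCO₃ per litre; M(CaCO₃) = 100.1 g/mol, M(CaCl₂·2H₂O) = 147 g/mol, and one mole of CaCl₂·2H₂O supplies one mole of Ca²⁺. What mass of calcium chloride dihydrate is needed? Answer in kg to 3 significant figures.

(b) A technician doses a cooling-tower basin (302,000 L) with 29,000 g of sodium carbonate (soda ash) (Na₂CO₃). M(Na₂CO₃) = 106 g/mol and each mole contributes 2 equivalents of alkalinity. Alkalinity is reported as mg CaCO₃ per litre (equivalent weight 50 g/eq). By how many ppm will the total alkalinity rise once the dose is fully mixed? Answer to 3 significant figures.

(a) 89.9 kg; (b) 90.6 ppm

(a) Volume: 265,000 US gal × 3.785 L/gal = 1,003,025 L.
(a) Hardness to add: (152 − 91) = 61 mg/L as CaCO₃ × 1,003,025 L = 61,180 g as CaCO₃.
(a) Moles of Ca²⁺ (1 mol Ca²⁺ ≡ 1 mol CaCO₃): 61,180 / 100.1 g/mol = 611.2 mol.
(a) Mass of CaCl₂·2H₂O: 611.2 × 147 = 89,850 g.

(b) Moles of Na₂CO₃: 29,000 g ÷ 106 g/mol = 273.6 mol → 547.2 eq of alkalinity.
(b) As CaCO₃: 547.2 eq × 50 g/eq = 27,360 g.
(b) Rise: 27,360 g / 302,000 L × 1000 = 90.59 mg/L.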